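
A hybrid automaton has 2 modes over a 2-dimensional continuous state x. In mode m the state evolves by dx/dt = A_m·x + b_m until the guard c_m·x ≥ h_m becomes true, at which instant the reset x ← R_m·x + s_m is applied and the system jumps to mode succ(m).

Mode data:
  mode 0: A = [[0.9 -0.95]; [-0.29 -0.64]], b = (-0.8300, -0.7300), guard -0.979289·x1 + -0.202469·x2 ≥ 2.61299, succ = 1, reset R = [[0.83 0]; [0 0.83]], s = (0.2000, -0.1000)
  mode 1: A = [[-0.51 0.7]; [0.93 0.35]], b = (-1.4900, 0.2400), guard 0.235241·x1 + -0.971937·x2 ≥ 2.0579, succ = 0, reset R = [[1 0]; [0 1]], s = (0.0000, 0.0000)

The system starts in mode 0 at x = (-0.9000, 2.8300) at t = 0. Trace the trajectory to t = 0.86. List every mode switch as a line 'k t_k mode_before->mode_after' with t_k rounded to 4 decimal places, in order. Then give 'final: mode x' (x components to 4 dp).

1 0.4507 0->1
final: 1 -2.1312 1.0510

Mode 0: guard c·x = 2.6130 hit at Δt = 0.4507 (t = 0.4507), x⁻ = (-3.0947, 2.0625) → reset → x⁺ = (-2.3686, 1.6119), jump to mode 1
Mode 1: flow for 0.4093 to horizon, guard not reached → x = (-2.1312, 1.0510)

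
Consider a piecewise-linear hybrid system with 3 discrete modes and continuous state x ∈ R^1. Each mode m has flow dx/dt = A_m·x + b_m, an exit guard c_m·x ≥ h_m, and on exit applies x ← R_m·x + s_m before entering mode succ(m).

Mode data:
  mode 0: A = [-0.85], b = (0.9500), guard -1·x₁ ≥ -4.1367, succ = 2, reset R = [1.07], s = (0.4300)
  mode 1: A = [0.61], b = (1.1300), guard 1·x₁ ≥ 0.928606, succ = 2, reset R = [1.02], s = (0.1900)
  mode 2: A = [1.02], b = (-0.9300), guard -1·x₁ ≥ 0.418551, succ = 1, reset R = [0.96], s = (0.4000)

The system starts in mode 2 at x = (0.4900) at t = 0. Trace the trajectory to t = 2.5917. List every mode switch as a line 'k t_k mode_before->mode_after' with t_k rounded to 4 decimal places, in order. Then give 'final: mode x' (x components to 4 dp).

1 1.1262 2->1
2 1.7939 1->2
final: 2 1.4204

Mode 2: guard c·x = 0.4186 hit at Δt = 1.1262 (t = 1.1262), x⁻ = (-0.4186) → reset → x⁺ = (-0.0018), jump to mode 1
Mode 1: guard c·x = 0.9286 hit at Δt = 0.6677 (t = 1.7939), x⁻ = (0.9286) → reset → x⁺ = (1.1372), jump to mode 2
Mode 2: flow for 0.7978 to horizon, guard not reached → x = (1.4204)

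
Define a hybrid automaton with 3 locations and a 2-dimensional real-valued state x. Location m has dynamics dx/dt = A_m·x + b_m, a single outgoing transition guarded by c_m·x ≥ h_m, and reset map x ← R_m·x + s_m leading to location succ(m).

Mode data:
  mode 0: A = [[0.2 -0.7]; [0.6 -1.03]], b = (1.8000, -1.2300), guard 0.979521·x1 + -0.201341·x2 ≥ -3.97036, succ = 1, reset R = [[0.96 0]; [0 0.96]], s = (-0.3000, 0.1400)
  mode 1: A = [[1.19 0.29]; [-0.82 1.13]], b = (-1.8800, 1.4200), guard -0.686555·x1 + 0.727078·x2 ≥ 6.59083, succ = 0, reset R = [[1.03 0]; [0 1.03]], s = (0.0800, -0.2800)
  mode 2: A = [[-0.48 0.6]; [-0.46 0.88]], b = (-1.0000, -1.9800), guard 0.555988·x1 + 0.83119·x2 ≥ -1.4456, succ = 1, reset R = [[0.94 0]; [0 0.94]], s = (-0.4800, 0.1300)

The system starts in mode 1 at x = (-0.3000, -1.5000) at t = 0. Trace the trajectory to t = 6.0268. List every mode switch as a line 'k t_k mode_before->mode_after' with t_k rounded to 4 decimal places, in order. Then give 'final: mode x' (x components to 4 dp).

1 1.2031 1->0
2 2.7503 0->1
3 3.2330 1->0
4 5.0889 0->1
5 5.6324 1->0
final: 0 -11.6324 -4.5724

Mode 1: guard c·x = 6.5908 hit at Δt = 1.2031 (t = 1.2031), x⁻ = (-6.9307, 2.5204) → reset → x⁺ = (-7.0586, 2.3160), jump to mode 0
Mode 0: guard c·x = -3.9704 hit at Δt = 1.5472 (t = 2.7503), x⁻ = (-4.7356, -3.3189) → reset → x⁺ = (-4.8462, -3.0462), jump to mode 1
Mode 1: guard c·x = 6.5908 hit at Δt = 0.4827 (t = 3.2330), x⁻ = (-10.2551, -0.6187) → reset → x⁺ = (-10.4827, -0.9172), jump to mode 0
Mode 0: guard c·x = -3.9704 hit at Δt = 1.8559 (t = 5.0889), x⁻ = (-5.0509, -4.8527) → reset → x⁺ = (-5.1488, -4.5186), jump to mode 1
Mode 1: guard c·x = 6.5908 hit at Δt = 0.5435 (t = 5.6324), x⁻ = (-12.1377, -2.3964) → reset → x⁺ = (-12.4218, -2.7483), jump to mode 0
Mode 0: flow for 0.3944 to horizon, guard not reached → x = (-11.6324, -4.5724)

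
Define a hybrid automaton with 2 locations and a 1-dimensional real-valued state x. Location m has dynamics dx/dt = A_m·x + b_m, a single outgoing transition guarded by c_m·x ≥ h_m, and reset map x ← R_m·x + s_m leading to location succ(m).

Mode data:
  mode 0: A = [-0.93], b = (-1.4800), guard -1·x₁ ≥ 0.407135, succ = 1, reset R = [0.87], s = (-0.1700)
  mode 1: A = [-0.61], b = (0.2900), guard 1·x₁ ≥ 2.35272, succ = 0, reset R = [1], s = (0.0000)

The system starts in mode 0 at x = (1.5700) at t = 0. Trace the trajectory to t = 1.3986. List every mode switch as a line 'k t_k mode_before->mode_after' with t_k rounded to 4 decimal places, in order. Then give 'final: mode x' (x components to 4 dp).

1 1.0558 0->1
final: 1 -0.3356

Mode 0: guard c·x = 0.4071 hit at Δt = 1.0558 (t = 1.0558), x⁻ = (-0.4071) → reset → x⁺ = (-0.5242), jump to mode 1
Mode 1: flow for 0.3428 to horizon, guard not reached → x = (-0.3356)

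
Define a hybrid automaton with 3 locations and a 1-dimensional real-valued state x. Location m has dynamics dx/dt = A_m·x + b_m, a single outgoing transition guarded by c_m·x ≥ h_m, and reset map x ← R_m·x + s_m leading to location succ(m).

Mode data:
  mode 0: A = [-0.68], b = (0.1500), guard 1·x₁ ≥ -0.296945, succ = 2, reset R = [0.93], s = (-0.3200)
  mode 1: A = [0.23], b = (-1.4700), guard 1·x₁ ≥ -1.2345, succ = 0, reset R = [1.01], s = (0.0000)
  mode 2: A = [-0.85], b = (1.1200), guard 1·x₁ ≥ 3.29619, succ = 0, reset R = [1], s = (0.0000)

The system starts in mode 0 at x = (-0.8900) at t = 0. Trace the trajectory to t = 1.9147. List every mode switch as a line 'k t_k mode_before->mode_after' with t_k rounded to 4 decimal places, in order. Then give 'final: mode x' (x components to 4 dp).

Mode 0: guard c·x = -0.2969 hit at Δt = 1.1229 (t = 1.1229), x⁻ = (-0.2969) → reset → x⁺ = (-0.5962), jump to mode 2
Mode 2: flow for 0.7918 to horizon, guard not reached → x = (0.3413)

1 1.1229 0->2
final: 2 0.3413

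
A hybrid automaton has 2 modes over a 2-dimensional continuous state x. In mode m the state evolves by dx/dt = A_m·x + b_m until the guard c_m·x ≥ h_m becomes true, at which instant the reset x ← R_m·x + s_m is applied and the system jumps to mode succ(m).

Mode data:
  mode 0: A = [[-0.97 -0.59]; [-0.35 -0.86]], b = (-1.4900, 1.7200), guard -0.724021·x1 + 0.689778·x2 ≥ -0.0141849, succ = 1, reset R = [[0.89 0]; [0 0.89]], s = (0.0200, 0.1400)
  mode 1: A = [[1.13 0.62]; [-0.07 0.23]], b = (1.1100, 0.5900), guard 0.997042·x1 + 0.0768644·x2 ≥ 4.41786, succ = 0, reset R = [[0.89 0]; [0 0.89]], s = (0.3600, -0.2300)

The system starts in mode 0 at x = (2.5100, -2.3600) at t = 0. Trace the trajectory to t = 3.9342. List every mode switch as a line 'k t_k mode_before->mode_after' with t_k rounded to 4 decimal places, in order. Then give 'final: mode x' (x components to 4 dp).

1 1.1437 0->1
2 2.3741 1->0
3 3.1813 0->1
final: 1 4.0237 1.4678

Mode 0: guard c·x = -0.0142 hit at Δt = 1.1437 (t = 1.1437), x⁻ = (0.1192, 0.1045) → reset → x⁺ = (0.1261, 0.2330), jump to mode 1
Mode 1: guard c·x = 4.4179 hit at Δt = 1.2304 (t = 2.3741), x⁻ = (4.3549, 0.9868) → reset → x⁺ = (4.2359, 0.6482), jump to mode 0
Mode 0: guard c·x = -0.0142 hit at Δt = 0.8072 (t = 3.1813), x⁻ = (0.8639, 0.8862) → reset → x⁺ = (0.7889, 0.9288), jump to mode 1
Mode 1: flow for 0.7529 to horizon, guard not reached → x = (4.0237, 1.4678)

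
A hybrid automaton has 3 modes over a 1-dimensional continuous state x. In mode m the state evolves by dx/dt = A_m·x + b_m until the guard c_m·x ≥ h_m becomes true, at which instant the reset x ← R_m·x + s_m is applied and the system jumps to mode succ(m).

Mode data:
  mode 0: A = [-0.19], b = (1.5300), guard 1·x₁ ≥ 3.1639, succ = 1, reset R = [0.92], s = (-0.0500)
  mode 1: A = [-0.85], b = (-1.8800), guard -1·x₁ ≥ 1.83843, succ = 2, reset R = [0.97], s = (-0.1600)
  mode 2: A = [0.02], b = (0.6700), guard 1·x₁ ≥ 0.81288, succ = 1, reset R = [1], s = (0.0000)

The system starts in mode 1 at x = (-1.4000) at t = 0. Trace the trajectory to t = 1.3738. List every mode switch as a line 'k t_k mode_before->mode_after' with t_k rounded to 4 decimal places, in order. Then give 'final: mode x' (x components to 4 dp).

1 0.9138 1->2
final: 2 -1.6516

Mode 1: guard c·x = 1.8384 hit at Δt = 0.9138 (t = 0.9138), x⁻ = (-1.8384) → reset → x⁺ = (-1.9433), jump to mode 2
Mode 2: flow for 0.4600 to horizon, guard not reached → x = (-1.6516)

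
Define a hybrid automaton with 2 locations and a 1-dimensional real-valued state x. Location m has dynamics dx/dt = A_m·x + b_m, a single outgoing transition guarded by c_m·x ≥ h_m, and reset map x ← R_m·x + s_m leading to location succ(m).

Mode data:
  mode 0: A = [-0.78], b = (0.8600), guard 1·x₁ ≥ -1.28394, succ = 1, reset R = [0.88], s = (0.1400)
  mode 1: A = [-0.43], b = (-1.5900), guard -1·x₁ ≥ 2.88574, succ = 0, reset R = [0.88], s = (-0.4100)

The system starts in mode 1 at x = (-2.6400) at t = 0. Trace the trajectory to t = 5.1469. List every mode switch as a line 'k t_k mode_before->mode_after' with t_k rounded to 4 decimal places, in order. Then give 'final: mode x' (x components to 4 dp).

Mode 1: guard c·x = 2.8857 hit at Δt = 0.6149 (t = 0.6149), x⁻ = (-2.8857) → reset → x⁺ = (-2.9495), jump to mode 0
Mode 0: guard c·x = -1.2839 hit at Δt = 0.6787 (t = 1.2936), x⁻ = (-1.2839) → reset → x⁺ = (-0.9899), jump to mode 1
Mode 1: guard c·x = 2.8857 hit at Δt = 2.8011 (t = 4.0947), x⁻ = (-2.8857) → reset → x⁺ = (-2.9495), jump to mode 0
Mode 0: guard c·x = -1.2839 hit at Δt = 0.6787 (t = 4.7734), x⁻ = (-1.2839) → reset → x⁺ = (-0.9899), jump to mode 1
Mode 1: flow for 0.3735 to horizon, guard not reached → x = (-1.3916)

1 0.6149 1->0
2 1.2936 0->1
3 4.0947 1->0
4 4.7734 0->1
final: 1 -1.3916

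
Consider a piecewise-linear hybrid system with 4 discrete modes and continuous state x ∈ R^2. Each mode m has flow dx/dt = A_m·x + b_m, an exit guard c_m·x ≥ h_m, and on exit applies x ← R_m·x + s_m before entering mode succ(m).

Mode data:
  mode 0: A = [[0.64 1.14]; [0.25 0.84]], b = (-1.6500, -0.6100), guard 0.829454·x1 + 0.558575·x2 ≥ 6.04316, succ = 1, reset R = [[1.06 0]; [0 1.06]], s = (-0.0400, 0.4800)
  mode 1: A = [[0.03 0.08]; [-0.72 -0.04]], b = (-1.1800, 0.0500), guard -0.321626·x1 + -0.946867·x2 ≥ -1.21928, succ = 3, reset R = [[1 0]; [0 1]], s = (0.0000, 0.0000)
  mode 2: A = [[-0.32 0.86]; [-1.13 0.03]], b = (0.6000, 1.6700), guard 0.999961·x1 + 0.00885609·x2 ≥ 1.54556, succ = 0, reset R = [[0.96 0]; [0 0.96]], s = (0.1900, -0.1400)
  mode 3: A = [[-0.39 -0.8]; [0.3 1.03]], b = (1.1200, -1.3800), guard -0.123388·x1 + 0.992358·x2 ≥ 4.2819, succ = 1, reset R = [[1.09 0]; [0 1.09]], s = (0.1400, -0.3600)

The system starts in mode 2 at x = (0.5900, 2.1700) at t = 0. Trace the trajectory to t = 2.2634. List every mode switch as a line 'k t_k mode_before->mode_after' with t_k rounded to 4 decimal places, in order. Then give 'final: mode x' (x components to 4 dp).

1 0.4145 2->0
2 1.1941 0->1
final: 1 3.8257 1.5661

Mode 2: guard c·x = 1.5456 hit at Δt = 0.4145 (t = 0.4145), x⁻ = (1.5244, 2.3941) → reset → x⁺ = (1.6534, 2.1584), jump to mode 0
Mode 0: guard c·x = 6.0432 hit at Δt = 0.7796 (t = 1.1941), x⁻ = (4.4506, 4.2100) → reset → x⁺ = (4.6776, 4.9426), jump to mode 1
Mode 1: flow for 1.0693 to horizon, guard not reached → x = (3.8257, 1.5661)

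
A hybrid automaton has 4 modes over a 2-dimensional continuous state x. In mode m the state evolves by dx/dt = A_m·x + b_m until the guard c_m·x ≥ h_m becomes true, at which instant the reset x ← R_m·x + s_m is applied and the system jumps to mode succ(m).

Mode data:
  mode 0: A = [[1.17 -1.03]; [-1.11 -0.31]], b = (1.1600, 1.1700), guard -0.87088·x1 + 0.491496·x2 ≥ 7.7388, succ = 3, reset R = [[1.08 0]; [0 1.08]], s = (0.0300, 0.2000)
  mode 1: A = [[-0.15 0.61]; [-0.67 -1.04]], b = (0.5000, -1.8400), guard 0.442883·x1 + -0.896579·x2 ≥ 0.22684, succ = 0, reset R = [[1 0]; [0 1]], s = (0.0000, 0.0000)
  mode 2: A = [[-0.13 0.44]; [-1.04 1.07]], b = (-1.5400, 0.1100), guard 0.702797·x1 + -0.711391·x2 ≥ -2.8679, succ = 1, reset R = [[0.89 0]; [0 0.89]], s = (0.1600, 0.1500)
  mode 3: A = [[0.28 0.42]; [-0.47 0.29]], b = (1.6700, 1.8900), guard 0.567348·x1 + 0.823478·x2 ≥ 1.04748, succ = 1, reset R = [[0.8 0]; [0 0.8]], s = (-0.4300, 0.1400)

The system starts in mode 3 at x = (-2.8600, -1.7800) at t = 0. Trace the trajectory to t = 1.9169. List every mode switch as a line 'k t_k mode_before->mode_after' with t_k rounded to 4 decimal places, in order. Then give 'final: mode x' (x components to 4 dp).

Mode 3: guard c·x = 1.0475 hit at Δt = 1.3199 (t = 1.3199), x⁻ = (-1.4332, 2.2594) → reset → x⁺ = (-1.5766, 1.9476), jump to mode 1
Mode 1: flow for 0.5970 to horizon, guard not reached → x = (-0.7408, 0.5465)

1 1.3199 3->1
final: 1 -0.7408 0.5465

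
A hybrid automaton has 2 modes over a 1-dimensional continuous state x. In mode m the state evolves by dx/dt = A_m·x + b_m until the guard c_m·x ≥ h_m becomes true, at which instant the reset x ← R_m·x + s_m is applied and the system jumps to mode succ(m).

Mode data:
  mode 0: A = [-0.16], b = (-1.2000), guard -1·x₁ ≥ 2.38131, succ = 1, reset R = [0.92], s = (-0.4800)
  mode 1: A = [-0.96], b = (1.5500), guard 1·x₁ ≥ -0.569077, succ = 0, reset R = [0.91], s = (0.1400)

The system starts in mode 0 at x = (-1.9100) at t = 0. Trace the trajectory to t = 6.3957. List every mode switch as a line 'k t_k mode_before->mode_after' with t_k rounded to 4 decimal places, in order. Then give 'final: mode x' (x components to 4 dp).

1 0.5505 0->1
2 1.2528 1->0
3 3.3172 0->1
4 4.0195 1->0
5 6.0840 0->1
final: 1 -1.5625

Mode 0: guard c·x = 2.3813 hit at Δt = 0.5505 (t = 0.5505), x⁻ = (-2.3813) → reset → x⁺ = (-2.6708), jump to mode 1
Mode 1: guard c·x = -0.5691 hit at Δt = 0.7023 (t = 1.2528), x⁻ = (-0.5691) → reset → x⁺ = (-0.3779), jump to mode 0
Mode 0: guard c·x = 2.3813 hit at Δt = 2.0644 (t = 3.3172), x⁻ = (-2.3813) → reset → x⁺ = (-2.6708), jump to mode 1
Mode 1: guard c·x = -0.5691 hit at Δt = 0.7023 (t = 4.0195), x⁻ = (-0.5691) → reset → x⁺ = (-0.3779), jump to mode 0
Mode 0: guard c·x = 2.3813 hit at Δt = 2.0644 (t = 6.0840), x⁻ = (-2.3813) → reset → x⁺ = (-2.6708), jump to mode 1
Mode 1: flow for 0.3117 to horizon, guard not reached → x = (-1.5625)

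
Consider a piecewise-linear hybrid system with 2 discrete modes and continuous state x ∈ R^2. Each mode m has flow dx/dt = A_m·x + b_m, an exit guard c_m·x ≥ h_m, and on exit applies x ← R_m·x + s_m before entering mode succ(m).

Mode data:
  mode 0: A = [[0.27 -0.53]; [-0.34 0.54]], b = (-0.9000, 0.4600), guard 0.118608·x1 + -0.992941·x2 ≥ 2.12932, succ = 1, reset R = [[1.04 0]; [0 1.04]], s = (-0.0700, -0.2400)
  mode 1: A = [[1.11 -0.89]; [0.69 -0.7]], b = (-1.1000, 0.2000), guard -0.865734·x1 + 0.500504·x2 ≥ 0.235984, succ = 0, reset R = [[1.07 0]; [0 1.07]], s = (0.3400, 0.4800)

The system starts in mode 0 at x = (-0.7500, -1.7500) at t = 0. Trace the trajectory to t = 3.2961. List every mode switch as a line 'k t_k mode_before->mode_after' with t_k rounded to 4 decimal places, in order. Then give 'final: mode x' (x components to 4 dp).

Mode 0: guard c·x = 2.1293 hit at Δt = 1.5759 (t = 1.5759), x⁻ = (-0.8815, -2.2498) → reset → x⁺ = (-0.9867, -2.5797), jump to mode 1
Mode 1: guard c·x = 0.2360 hit at Δt = 0.8225 (t = 2.3984), x⁻ = (-1.3114, -1.7969) → reset → x⁺ = (-1.0632, -1.4427), jump to mode 0
Mode 0: flow for 0.8977 to horizon, guard not reached → x = (-1.5159, -1.3173)

1 1.5759 0->1
2 2.3984 1->0
final: 0 -1.5159 -1.3173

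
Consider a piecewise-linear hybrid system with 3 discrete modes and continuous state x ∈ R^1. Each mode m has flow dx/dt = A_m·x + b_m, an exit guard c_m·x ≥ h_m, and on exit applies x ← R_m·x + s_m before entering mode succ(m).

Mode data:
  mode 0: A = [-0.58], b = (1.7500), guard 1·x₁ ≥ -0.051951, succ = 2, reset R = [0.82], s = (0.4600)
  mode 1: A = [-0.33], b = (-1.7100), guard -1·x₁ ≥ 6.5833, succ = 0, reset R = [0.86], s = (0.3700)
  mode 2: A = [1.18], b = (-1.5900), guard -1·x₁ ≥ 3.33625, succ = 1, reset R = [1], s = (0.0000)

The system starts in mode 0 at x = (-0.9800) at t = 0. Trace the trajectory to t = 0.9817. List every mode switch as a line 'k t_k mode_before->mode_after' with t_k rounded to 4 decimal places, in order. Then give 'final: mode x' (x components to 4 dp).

1 0.4555 0->2
final: 2 -0.3830

Mode 0: guard c·x = -0.0520 hit at Δt = 0.4555 (t = 0.4555), x⁻ = (-0.0520) → reset → x⁺ = (0.4174), jump to mode 2
Mode 2: flow for 0.5262 to horizon, guard not reached → x = (-0.3830)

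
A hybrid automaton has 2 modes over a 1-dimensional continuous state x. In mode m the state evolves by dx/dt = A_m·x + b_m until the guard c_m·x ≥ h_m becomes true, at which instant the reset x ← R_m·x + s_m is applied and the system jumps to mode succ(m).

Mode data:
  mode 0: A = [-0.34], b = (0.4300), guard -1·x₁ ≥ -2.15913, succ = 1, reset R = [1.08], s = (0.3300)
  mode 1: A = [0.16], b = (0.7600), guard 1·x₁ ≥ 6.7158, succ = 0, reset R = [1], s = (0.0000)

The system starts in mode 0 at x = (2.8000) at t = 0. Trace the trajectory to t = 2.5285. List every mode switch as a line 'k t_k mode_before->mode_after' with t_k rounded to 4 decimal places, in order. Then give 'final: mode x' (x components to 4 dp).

1 1.5891 0->1
final: 1 3.8640

Mode 0: guard c·x = -2.1591 hit at Δt = 1.5891 (t = 1.5891), x⁻ = (2.1591) → reset → x⁺ = (2.6619), jump to mode 1
Mode 1: flow for 0.9394 to horizon, guard not reached → x = (3.8640)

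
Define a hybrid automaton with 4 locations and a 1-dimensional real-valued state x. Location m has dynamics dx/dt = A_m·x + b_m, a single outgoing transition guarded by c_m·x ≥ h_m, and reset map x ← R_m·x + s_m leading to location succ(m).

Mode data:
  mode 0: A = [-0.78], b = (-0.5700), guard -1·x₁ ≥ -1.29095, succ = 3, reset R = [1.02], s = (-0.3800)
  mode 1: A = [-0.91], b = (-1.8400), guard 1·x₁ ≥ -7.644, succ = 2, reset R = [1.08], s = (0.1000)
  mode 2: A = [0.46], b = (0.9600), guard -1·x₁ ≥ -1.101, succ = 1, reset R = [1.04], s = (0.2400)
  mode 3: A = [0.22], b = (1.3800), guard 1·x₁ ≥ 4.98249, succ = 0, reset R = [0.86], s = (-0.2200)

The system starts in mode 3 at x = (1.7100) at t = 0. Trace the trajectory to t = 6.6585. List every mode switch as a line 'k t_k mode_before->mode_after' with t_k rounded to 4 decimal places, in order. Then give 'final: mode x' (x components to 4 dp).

1 1.5616 3->0
2 2.6690 0->3
3 4.6937 3->0
4 5.8011 0->3
final: 3 2.4334

Mode 3: guard c·x = 4.9825 hit at Δt = 1.5616 (t = 1.5616), x⁻ = (4.9825) → reset → x⁺ = (4.0649), jump to mode 0
Mode 0: guard c·x = -1.2910 hit at Δt = 1.1074 (t = 2.6690), x⁻ = (1.2910) → reset → x⁺ = (0.9368), jump to mode 3
Mode 3: guard c·x = 4.9825 hit at Δt = 2.0247 (t = 4.6937), x⁻ = (4.9825) → reset → x⁺ = (4.0649), jump to mode 0
Mode 0: guard c·x = -1.2910 hit at Δt = 1.1074 (t = 5.8011), x⁻ = (1.2910) → reset → x⁺ = (0.9368), jump to mode 3
Mode 3: flow for 0.8574 to horizon, guard not reached → x = (2.4334)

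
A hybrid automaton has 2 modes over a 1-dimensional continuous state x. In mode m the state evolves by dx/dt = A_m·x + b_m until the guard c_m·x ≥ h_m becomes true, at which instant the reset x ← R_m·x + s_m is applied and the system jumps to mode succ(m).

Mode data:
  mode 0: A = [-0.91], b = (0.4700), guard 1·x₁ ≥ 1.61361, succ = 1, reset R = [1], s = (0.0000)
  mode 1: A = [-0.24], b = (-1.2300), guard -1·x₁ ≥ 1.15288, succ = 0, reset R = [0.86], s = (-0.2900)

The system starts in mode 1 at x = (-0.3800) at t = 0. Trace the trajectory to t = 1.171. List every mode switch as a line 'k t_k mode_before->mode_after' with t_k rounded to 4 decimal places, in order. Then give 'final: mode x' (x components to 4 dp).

1 0.7408 1->0
final: 0 -0.6990

Mode 1: guard c·x = 1.1529 hit at Δt = 0.7408 (t = 0.7408), x⁻ = (-1.1529) → reset → x⁺ = (-1.2815), jump to mode 0
Mode 0: flow for 0.4302 to horizon, guard not reached → x = (-0.6990)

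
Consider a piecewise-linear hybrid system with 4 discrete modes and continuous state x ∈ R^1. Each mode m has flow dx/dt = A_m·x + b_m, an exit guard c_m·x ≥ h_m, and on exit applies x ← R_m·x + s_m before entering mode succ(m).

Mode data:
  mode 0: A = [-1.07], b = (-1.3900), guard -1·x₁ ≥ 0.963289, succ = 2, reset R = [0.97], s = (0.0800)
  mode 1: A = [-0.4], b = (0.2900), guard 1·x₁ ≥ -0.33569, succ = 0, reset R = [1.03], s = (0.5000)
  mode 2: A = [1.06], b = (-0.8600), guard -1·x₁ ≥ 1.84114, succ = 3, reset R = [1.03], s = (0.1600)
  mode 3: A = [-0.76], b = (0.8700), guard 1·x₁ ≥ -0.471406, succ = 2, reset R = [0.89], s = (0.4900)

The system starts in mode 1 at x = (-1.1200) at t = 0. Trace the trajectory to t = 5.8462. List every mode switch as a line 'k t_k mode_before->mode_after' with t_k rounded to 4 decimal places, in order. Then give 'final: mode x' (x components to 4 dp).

1 1.3839 1->0
2 2.7532 0->2
3 3.1921 2->3
4 3.9528 3->2
5 5.1560 2->3
final: 3 -0.5604

Mode 1: guard c·x = -0.3357 hit at Δt = 1.3839 (t = 1.3839), x⁻ = (-0.3357) → reset → x⁺ = (0.1542), jump to mode 0
Mode 0: guard c·x = 0.9633 hit at Δt = 1.3693 (t = 2.7532), x⁻ = (-0.9633) → reset → x⁺ = (-0.8544), jump to mode 2
Mode 2: guard c·x = 1.8411 hit at Δt = 0.4389 (t = 3.1921), x⁻ = (-1.8411) → reset → x⁺ = (-1.7364), jump to mode 3
Mode 3: guard c·x = -0.4714 hit at Δt = 0.7607 (t = 3.9528), x⁻ = (-0.4714) → reset → x⁺ = (0.0704), jump to mode 2
Mode 2: guard c·x = 1.8411 hit at Δt = 1.2032 (t = 5.1560), x⁻ = (-1.8411) → reset → x⁺ = (-1.7364), jump to mode 3
Mode 3: flow for 0.6902 to horizon, guard not reached → x = (-0.5604)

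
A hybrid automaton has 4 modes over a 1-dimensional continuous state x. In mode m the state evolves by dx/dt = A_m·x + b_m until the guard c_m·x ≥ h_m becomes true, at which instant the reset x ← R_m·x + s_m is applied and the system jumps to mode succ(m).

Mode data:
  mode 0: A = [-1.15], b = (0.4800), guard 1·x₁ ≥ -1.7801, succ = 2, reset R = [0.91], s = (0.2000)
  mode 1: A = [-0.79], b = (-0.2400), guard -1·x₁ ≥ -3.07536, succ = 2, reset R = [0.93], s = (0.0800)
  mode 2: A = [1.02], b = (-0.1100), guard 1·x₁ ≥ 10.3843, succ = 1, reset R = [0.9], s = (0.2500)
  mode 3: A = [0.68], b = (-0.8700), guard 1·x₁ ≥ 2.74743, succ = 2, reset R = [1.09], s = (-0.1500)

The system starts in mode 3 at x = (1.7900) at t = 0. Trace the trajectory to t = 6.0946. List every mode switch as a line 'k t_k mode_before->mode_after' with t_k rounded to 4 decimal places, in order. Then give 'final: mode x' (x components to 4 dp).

1 1.5531 3->2
2 2.8502 2->1
3 4.2108 1->2
4 5.4743 2->1
final: 1 5.7609

Mode 3: guard c·x = 2.7474 hit at Δt = 1.5531 (t = 1.5531), x⁻ = (2.7474) → reset → x⁺ = (2.8447), jump to mode 2
Mode 2: guard c·x = 10.3843 hit at Δt = 1.2971 (t = 2.8502), x⁻ = (10.3843) → reset → x⁺ = (9.5959), jump to mode 1
Mode 1: guard c·x = -3.0754 hit at Δt = 1.3606 (t = 4.2108), x⁻ = (3.0754) → reset → x⁺ = (2.9401), jump to mode 2
Mode 2: guard c·x = 10.3843 hit at Δt = 1.2635 (t = 5.4743), x⁻ = (10.3843) → reset → x⁺ = (9.5959), jump to mode 1
Mode 1: flow for 0.6203 to horizon, guard not reached → x = (5.7609)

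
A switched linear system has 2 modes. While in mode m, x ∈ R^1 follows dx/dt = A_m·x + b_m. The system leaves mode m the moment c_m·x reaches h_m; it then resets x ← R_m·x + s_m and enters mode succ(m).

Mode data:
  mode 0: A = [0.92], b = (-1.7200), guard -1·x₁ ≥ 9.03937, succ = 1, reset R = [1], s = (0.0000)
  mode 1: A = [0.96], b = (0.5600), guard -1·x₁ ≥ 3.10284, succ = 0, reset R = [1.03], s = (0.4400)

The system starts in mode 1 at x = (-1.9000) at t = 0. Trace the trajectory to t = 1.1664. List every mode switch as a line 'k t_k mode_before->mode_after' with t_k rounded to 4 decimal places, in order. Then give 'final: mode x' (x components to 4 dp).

Mode 1: guard c·x = 3.1028 hit at Δt = 0.6760 (t = 0.6760), x⁻ = (-3.1028) → reset → x⁺ = (-2.7559), jump to mode 0
Mode 0: flow for 0.4904 to horizon, guard not reached → x = (-5.3931)

1 0.6760 1->0
final: 0 -5.3931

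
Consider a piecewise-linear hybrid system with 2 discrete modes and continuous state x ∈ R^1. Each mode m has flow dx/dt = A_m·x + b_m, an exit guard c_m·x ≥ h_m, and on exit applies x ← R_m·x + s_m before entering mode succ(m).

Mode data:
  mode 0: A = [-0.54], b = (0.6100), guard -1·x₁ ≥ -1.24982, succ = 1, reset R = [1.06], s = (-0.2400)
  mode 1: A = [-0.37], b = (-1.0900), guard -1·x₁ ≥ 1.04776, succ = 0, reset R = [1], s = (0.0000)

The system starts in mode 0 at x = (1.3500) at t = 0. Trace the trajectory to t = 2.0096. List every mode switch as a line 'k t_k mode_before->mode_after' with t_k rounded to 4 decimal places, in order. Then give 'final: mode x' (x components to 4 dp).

Mode 0: guard c·x = -1.2498 hit at Δt = 1.1227 (t = 1.1227), x⁻ = (1.2498) → reset → x⁺ = (1.0848), jump to mode 1
Mode 1: flow for 0.8869 to horizon, guard not reached → x = (-0.0428)

1 1.1227 0->1
final: 1 -0.0428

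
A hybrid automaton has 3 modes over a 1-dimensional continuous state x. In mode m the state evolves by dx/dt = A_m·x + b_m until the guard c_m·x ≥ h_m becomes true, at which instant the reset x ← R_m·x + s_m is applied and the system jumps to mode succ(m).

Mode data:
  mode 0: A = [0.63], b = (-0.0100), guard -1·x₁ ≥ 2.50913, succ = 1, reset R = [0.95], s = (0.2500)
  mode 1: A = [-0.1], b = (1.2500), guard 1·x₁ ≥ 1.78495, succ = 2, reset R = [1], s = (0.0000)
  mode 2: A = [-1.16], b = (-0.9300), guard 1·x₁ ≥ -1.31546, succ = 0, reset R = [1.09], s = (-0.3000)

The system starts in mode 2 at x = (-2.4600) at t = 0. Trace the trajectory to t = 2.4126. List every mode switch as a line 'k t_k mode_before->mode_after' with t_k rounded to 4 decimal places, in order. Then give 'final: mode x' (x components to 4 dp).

1 1.0102 2->0
2 1.5924 0->1
final: 1 -0.9813

Mode 2: guard c·x = -1.3155 hit at Δt = 1.0102 (t = 1.0102), x⁻ = (-1.3155) → reset → x⁺ = (-1.7339), jump to mode 0
Mode 0: guard c·x = 2.5091 hit at Δt = 0.5822 (t = 1.5924), x⁻ = (-2.5091) → reset → x⁺ = (-2.1337), jump to mode 1
Mode 1: flow for 0.8202 to horizon, guard not reached → x = (-0.9813)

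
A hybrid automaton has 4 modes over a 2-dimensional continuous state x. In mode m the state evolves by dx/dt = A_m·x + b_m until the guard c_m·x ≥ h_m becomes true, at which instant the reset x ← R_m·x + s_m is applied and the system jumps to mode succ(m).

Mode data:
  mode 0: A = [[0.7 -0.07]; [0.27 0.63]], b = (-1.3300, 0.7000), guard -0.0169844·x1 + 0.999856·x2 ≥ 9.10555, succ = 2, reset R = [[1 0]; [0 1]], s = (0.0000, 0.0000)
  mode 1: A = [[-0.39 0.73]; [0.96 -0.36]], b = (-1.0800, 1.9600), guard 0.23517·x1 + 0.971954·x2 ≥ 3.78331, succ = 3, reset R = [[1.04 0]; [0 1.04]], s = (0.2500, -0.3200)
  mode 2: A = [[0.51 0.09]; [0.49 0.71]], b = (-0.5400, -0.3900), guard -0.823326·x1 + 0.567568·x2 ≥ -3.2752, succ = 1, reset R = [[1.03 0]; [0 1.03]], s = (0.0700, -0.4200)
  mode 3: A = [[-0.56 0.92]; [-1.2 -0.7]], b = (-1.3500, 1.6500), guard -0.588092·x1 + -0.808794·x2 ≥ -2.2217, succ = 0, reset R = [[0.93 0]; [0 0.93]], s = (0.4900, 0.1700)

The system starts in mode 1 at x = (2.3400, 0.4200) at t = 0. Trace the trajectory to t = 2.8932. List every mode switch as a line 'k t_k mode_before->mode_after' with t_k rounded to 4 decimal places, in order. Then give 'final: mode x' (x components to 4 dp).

1 0.9557 1->3
2 1.6955 3->0
final: 0 2.3283 5.4366

Mode 1: guard c·x = 3.7833 hit at Δt = 0.9557 (t = 0.9557), x⁻ = (1.9834, 3.4126) → reset → x⁺ = (2.3127, 3.2291), jump to mode 3
Mode 3: guard c·x = -2.2217 hit at Δt = 0.7398 (t = 1.6955), x⁻ = (1.8934, 1.3702) → reset → x⁺ = (2.2509, 1.4443), jump to mode 0
Mode 0: flow for 1.1977 to horizon, guard not reached → x = (2.3283, 5.4366)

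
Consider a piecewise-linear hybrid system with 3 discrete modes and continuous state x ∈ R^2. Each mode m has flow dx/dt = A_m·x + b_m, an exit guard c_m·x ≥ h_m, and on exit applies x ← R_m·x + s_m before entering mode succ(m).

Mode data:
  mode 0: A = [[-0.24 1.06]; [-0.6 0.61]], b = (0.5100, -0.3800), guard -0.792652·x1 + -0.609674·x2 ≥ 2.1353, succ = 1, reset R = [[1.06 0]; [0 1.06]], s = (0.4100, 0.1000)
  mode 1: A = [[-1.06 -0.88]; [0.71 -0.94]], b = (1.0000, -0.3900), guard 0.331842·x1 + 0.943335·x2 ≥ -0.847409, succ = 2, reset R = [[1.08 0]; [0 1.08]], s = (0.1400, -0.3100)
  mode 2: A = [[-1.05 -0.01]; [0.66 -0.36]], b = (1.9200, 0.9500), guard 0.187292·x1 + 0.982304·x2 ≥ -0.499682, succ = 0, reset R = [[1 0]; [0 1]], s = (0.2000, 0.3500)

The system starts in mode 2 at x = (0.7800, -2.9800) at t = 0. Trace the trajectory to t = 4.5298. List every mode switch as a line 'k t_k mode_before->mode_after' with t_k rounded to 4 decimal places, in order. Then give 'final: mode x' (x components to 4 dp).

1 0.9209 2->0
2 2.2562 0->1
3 2.9789 1->2
4 3.3636 2->0
final: 0 0.0818 -3.0272

Mode 2: guard c·x = -0.4997 hit at Δt = 0.9209 (t = 0.9209), x⁻ = (1.4398, -0.7832) → reset → x⁺ = (1.6398, -0.4332), jump to mode 0
Mode 0: guard c·x = 2.1353 hit at Δt = 1.3353 (t = 2.2562), x⁻ = (-0.3584, -3.0364) → reset → x⁺ = (0.0301, -3.1186), jump to mode 1
Mode 1: guard c·x = -0.8474 hit at Δt = 0.7227 (t = 2.9789), x⁻ = (1.4605, -1.4121) → reset → x⁺ = (1.7173, -1.8350), jump to mode 2
Mode 2: guard c·x = -0.4997 hit at Δt = 0.3847 (t = 3.3636), x⁻ = (1.7584, -0.8439) → reset → x⁺ = (1.9584, -0.4939), jump to mode 0
Mode 0: flow for 1.1662 to horizon, guard not reached → x = (0.0818, -3.0272)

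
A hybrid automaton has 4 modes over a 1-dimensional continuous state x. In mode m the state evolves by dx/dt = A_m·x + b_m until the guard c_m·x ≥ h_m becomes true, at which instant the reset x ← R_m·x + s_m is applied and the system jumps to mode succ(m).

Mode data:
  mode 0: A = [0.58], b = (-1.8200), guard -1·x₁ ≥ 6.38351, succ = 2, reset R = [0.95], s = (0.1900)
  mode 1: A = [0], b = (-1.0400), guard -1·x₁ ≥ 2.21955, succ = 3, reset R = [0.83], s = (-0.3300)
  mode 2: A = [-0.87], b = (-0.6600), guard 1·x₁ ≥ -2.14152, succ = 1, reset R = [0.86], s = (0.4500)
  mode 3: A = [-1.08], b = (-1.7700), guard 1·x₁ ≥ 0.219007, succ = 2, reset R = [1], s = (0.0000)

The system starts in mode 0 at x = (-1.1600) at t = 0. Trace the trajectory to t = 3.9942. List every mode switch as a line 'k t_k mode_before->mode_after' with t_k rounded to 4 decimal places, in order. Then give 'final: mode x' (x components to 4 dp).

Mode 0: guard c·x = 6.3835 hit at Δt = 1.3714 (t = 1.3714), x⁻ = (-6.3835) → reset → x⁺ = (-5.8743), jump to mode 2
Mode 2: guard c·x = -2.1415 hit at Δt = 1.5036 (t = 2.8750), x⁻ = (-2.1415) → reset → x⁺ = (-1.3917), jump to mode 1
Mode 1: guard c·x = 2.2195 hit at Δt = 0.7960 (t = 3.6710), x⁻ = (-2.2195) → reset → x⁺ = (-2.1722), jump to mode 3
Mode 3: flow for 0.3232 to horizon, guard not reached → x = (-2.0151)

1 1.3714 0->2
2 2.8750 2->1
3 3.6710 1->3
final: 3 -2.0151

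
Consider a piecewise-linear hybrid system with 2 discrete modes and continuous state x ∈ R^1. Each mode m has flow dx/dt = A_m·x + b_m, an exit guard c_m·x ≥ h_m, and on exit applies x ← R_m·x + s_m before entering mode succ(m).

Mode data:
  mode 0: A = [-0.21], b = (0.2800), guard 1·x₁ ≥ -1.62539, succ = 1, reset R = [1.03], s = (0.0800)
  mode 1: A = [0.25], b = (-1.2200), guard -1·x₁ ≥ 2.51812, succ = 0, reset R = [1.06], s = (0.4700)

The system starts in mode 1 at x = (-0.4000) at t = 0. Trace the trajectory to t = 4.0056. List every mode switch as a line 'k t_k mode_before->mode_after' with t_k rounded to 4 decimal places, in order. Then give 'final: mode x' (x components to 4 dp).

1 1.3492 1->0
2 2.1933 0->1
3 2.7269 1->0
4 3.5710 0->1
final: 1 -2.3372

Mode 1: guard c·x = 2.5181 hit at Δt = 1.3492 (t = 1.3492), x⁻ = (-2.5181) → reset → x⁺ = (-2.1992), jump to mode 0
Mode 0: guard c·x = -1.6254 hit at Δt = 0.8441 (t = 2.1933), x⁻ = (-1.6254) → reset → x⁺ = (-1.5942), jump to mode 1
Mode 1: guard c·x = 2.5181 hit at Δt = 0.5336 (t = 2.7269), x⁻ = (-2.5181) → reset → x⁺ = (-2.1992), jump to mode 0
Mode 0: guard c·x = -1.6254 hit at Δt = 0.8441 (t = 3.5710), x⁻ = (-1.6254) → reset → x⁺ = (-1.5942), jump to mode 1
Mode 1: flow for 0.4346 to horizon, guard not reached → x = (-2.3372)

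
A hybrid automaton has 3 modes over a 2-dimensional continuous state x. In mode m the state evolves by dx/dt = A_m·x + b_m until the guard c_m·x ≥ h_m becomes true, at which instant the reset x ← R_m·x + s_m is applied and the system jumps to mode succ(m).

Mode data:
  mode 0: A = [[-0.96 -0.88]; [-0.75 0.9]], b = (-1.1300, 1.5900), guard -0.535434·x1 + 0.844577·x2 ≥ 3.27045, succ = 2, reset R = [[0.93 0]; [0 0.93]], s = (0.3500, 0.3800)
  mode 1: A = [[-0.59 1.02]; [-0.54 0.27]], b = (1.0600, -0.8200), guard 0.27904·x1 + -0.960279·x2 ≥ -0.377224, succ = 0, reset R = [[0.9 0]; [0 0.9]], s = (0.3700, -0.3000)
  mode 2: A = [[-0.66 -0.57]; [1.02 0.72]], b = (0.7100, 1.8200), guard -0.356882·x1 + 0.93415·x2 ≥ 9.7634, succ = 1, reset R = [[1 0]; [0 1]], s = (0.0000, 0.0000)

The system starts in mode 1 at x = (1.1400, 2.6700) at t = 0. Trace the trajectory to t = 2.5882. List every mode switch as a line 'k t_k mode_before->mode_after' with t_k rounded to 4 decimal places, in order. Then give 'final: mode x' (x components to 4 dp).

Mode 1: guard c·x = -0.3772 hit at Δt = 0.9692 (t = 0.9692), x⁻ = (2.9300, 1.2442) → reset → x⁺ = (3.0070, 0.8198), jump to mode 0
Mode 0: guard c·x = 3.2704 hit at Δt = 1.0891 (t = 2.0583), x⁻ = (-0.8091, 3.3593) → reset → x⁺ = (-0.4025, 3.5042), jump to mode 2
Mode 2: flow for 0.5299 to horizon, guard not reached → x = (-1.1630, 5.8308)

1 0.9692 1->0
2 2.0583 0->2
final: 2 -1.1630 5.8308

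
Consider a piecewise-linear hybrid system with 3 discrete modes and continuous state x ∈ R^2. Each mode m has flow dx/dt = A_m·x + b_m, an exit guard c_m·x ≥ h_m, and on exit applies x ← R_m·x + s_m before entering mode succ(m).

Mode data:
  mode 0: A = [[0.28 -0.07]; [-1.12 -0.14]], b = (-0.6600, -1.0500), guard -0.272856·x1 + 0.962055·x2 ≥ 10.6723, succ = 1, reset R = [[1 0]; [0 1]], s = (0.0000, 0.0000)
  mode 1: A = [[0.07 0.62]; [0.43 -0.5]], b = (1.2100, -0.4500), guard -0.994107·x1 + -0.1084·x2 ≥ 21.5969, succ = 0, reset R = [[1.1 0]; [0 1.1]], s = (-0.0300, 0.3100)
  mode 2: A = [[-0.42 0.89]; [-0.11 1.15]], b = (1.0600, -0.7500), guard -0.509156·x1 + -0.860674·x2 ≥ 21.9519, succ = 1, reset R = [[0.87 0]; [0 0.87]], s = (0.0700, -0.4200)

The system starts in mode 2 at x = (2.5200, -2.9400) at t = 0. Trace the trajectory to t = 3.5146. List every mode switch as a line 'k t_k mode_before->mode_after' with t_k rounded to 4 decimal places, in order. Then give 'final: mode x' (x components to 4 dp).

1 1.5519 2->1
2 2.8688 1->0
final: 0 -26.4148 0.3353

Mode 2: guard c·x = 21.9519 hit at Δt = 1.5519 (t = 1.5519), x⁻ = (-8.0264, -20.7572) → reset → x⁺ = (-6.9130, -18.4788), jump to mode 1
Mode 1: guard c·x = 21.5969 hit at Δt = 1.3169 (t = 2.8688), x⁻ = (-19.9910, -15.9010) → reset → x⁺ = (-22.0201, -17.1811), jump to mode 0
Mode 0: flow for 0.6458 to horizon, guard not reached → x = (-26.4148, 0.3353)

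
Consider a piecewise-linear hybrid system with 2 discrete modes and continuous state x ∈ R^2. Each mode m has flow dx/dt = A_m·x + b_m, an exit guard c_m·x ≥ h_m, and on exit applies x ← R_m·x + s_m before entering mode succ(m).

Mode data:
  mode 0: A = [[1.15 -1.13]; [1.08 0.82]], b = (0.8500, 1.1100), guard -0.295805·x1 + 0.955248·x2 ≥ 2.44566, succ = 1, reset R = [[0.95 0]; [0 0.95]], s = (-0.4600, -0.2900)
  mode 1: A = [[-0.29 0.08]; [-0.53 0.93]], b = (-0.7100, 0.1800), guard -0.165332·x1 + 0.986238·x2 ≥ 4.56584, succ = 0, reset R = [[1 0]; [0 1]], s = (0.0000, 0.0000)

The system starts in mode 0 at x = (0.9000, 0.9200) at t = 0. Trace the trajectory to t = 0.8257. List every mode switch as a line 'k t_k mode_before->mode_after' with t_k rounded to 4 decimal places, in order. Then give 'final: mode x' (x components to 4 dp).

Mode 0: guard c·x = 2.4457 hit at Δt = 0.5232 (t = 0.5232), x⁻ = (0.8649, 2.8281) → reset → x⁺ = (0.3616, 2.3967), jump to mode 1
Mode 1: flow for 0.3025 to horizon, guard not reached → x = (0.1900, 3.1869)

1 0.5232 0->1
final: 1 0.1900 3.1869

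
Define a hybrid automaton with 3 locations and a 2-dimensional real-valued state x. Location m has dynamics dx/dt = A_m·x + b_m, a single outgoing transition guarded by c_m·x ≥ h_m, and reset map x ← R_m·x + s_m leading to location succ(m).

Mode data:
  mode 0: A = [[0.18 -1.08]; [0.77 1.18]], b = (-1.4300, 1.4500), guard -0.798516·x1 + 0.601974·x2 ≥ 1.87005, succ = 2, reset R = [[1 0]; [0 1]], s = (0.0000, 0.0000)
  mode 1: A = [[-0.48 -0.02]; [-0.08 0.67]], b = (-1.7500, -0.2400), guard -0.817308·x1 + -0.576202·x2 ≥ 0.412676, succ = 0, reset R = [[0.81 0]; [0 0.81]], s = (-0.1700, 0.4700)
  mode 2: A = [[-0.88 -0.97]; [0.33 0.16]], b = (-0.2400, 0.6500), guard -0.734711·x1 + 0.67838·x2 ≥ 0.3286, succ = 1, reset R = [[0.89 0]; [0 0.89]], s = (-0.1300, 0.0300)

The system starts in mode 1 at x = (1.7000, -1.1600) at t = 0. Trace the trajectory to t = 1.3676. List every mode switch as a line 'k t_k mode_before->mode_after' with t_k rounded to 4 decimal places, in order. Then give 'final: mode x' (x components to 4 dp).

Mode 1: guard c·x = 0.4127 hit at Δt = 0.4332 (t = 0.4332), x⁻ = (0.7076, -1.7199) → reset → x⁺ = (0.4032, -0.9231), jump to mode 0
Mode 0: flow for 0.9344 to horizon, guard not reached → x = (-0.3730, -0.0934)

1 0.4332 1->0
final: 0 -0.3730 -0.0934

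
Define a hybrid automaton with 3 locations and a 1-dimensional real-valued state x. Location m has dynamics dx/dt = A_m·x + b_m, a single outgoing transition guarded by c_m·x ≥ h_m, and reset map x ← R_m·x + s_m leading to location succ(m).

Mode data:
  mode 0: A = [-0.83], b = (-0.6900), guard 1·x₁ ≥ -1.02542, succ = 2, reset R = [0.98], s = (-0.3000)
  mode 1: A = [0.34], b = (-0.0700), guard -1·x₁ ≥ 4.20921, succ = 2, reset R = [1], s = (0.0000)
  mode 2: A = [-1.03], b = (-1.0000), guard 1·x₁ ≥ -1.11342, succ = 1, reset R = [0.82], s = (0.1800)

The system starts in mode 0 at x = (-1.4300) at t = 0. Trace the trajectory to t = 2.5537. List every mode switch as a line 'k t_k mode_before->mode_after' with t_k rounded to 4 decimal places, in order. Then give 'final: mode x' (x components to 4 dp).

Mode 0: guard c·x = -1.0254 hit at Δt = 1.3571 (t = 1.3571), x⁻ = (-1.0254) → reset → x⁺ = (-1.3049), jump to mode 2
Mode 2: guard c·x = -1.1134 hit at Δt = 0.8268 (t = 2.1839), x⁻ = (-1.1134) → reset → x⁺ = (-0.7330), jump to mode 1
Mode 1: flow for 0.3698 to horizon, guard not reached → x = (-0.8588)

1 1.3571 0->2
2 2.1839 2->1
final: 1 -0.8588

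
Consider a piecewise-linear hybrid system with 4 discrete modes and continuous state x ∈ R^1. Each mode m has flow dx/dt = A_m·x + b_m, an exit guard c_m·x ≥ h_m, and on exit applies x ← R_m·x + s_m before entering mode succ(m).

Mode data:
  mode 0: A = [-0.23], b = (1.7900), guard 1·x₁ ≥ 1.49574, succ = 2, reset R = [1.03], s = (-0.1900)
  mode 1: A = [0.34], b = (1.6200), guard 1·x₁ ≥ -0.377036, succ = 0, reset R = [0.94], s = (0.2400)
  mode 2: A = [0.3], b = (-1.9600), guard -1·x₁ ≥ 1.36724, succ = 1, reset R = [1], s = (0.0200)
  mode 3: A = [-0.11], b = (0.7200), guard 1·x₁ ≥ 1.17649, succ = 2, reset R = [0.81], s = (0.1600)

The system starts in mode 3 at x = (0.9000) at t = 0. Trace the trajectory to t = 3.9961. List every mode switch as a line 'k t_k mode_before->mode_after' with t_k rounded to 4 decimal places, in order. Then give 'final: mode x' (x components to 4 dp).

1 0.4565 3->2
2 1.7124 2->1
3 2.4474 1->0
4 3.4388 0->2
final: 2 0.4075

Mode 3: guard c·x = 1.1765 hit at Δt = 0.4565 (t = 0.4565), x⁻ = (1.1765) → reset → x⁺ = (1.1130), jump to mode 2
Mode 2: guard c·x = 1.3672 hit at Δt = 1.2559 (t = 1.7124), x⁻ = (-1.3672) → reset → x⁺ = (-1.3472), jump to mode 1
Mode 1: guard c·x = -0.3770 hit at Δt = 0.7350 (t = 2.4474), x⁻ = (-0.3770) → reset → x⁺ = (-0.1144), jump to mode 0
Mode 0: guard c·x = 1.4957 hit at Δt = 0.9914 (t = 3.4388), x⁻ = (1.4957) → reset → x⁺ = (1.3506), jump to mode 2
Mode 2: flow for 0.5573 to horizon, guard not reached → x = (0.4075)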